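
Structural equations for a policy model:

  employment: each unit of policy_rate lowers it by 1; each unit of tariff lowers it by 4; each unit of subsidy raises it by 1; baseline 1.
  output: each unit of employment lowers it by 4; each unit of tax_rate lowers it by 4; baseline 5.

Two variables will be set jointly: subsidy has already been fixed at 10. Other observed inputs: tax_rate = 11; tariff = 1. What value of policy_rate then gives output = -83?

policy_rate = -4

With subsidy held at 10:
Substituting into the employment equation gives employment = -policy_rate + 7.
Substituting into the output equation gives output = 4*policy_rate - 67.
Solve 4*policy_rate - 67 = -83: policy_rate = (-83 + 67) / 4 = -4.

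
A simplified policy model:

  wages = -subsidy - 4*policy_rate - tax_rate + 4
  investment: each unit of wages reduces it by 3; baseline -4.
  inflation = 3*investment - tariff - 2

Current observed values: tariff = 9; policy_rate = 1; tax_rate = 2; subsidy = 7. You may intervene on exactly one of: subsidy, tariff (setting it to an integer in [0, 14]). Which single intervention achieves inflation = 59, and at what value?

set tariff = 8

Intervening on subsidy: inflation = 9*subsidy - 5. Reaching 59 requires subsidy = 64/9, not an integer.
Intervening on tariff: with other inputs at their observed values, inflation = -tariff + 67. Solving for 59 gives tariff = 8, within [0, 14].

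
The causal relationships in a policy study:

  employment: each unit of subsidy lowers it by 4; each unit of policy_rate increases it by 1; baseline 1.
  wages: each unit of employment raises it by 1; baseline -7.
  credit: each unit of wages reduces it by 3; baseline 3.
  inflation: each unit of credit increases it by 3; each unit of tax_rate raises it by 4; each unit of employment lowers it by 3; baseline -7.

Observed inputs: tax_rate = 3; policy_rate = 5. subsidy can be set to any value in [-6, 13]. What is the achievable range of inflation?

Substituting into the employment equation gives employment = -4*subsidy + 6.
wages becomes -4*subsidy - 1.
So credit = 12*subsidy + 6.
inflation becomes 48*subsidy + 5.
Linear in subsidy, so extremes are at the endpoints: subsidy = -6 gives inflation = -283; subsidy = 13 gives inflation = 629.

-283 to 629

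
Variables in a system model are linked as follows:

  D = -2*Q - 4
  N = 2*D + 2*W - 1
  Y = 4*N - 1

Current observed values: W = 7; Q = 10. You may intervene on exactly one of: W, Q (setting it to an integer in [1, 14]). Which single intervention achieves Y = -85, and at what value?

set W = 14

Intervening on W: with other inputs at their observed values, Y = 8*W - 197. Solving for -85 gives W = 14, within [1, 14].
Intervening on Q: Y = -16*Q + 19. Reaching -85 requires Q = 13/2, not an integer.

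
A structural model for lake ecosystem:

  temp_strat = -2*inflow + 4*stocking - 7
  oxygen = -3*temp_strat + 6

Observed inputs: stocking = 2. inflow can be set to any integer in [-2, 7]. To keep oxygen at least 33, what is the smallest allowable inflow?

inflow = 5

Substituting into the temp_strat equation gives temp_strat = -2*inflow + 1.
Substituting into the oxygen equation gives oxygen = 6*inflow + 3.
Require 6*inflow + 3 ≥ 33, so inflow ≥ 5.
The smallest integer in [-2, 7] satisfying this is 5.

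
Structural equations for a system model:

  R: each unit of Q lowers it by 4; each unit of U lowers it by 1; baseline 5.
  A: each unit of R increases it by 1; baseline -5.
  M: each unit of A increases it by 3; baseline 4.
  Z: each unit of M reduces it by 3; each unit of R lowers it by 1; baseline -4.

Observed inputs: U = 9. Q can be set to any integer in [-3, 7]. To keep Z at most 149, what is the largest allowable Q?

Substituting into the R equation gives R = -4*Q - 4.
So A = -4*Q - 9.
So M = -12*Q - 23.
Substituting into the Z equation gives Z = 40*Q + 69.
Require 40*Q + 69 ≤ 149, so Q ≤ 2.
The largest integer in [-3, 7] satisfying this is 2.

Q = 2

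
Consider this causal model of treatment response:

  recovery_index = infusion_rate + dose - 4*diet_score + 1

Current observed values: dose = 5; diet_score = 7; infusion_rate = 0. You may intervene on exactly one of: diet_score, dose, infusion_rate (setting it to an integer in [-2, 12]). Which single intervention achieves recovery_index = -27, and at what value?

set dose = 0

Intervening on diet_score: recovery_index = -4*diet_score + 6. Reaching -27 requires diet_score = 33/4, not an integer.
Intervening on dose: with other inputs at their observed values, recovery_index = dose - 27. Solving for -27 gives dose = 0, within [-2, 12].
Intervening on infusion_rate: recovery_index = infusion_rate - 22. Reaching -27 requires infusion_rate = -5, outside [-2, 12].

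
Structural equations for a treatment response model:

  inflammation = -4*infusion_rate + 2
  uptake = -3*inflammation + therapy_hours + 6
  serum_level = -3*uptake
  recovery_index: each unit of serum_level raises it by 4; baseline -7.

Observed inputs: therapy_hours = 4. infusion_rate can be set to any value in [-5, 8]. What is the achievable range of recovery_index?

Substituting into the uptake equation gives uptake = 12*infusion_rate + 4.
Substituting into the serum_level equation gives serum_level = -36*infusion_rate - 12.
So recovery_index = -144*infusion_rate - 55.
Linear in infusion_rate, so extremes are at the endpoints: infusion_rate = -5 gives recovery_index = 665; infusion_rate = 8 gives recovery_index = -1207.

-1207 to 665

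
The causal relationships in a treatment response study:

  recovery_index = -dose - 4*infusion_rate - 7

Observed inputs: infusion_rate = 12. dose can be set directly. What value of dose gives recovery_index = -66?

dose = 11

Substituting into the recovery_index equation gives recovery_index = -dose - 55.
Solve -dose - 55 = -66: dose = (-66 + 55) / -1 = 11.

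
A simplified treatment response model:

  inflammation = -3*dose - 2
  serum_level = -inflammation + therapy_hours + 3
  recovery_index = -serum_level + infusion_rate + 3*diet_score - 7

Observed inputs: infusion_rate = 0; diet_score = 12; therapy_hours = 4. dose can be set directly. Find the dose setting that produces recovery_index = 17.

dose = 1

Substituting into the serum_level equation gives serum_level = 3*dose + 9.
Substituting into the recovery_index equation gives recovery_index = -3*dose + 20.
Solve -3*dose + 20 = 17: dose = (17 - 20) / -3 = 1.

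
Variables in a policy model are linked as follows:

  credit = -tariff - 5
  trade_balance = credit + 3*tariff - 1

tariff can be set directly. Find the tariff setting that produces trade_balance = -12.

tariff = -3

Substituting into the trade_balance equation gives trade_balance = 2*tariff - 6.
Solve 2*tariff - 6 = -12: tariff = (-12 + 6) / 2 = -3.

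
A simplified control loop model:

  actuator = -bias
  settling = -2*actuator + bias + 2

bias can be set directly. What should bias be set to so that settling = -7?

Substituting into the settling equation gives settling = 3*bias + 2.
Solve 3*bias + 2 = -7: bias = (-7 - 2) / 3 = -3.

bias = -3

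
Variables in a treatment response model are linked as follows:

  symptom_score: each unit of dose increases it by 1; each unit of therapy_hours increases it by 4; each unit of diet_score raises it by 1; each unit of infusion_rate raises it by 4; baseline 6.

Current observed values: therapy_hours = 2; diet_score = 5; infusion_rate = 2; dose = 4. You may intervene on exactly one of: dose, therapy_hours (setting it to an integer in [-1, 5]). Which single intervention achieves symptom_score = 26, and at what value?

set dose = -1

Intervening on dose: with other inputs at their observed values, symptom_score = dose + 27. Solving for 26 gives dose = -1, within [-1, 5].
Intervening on therapy_hours: symptom_score = 4*therapy_hours + 23. Reaching 26 requires therapy_hours = 3/4, not an integer.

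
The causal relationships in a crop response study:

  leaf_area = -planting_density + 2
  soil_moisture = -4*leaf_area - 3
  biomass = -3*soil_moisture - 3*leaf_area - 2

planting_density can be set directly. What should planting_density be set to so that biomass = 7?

Substituting into the soil_moisture equation gives soil_moisture = 4*planting_density - 11.
Substituting into the biomass equation gives biomass = -9*planting_density + 25.
Solve -9*planting_density + 25 = 7: planting_density = (7 - 25) / -9 = 2.

planting_density = 2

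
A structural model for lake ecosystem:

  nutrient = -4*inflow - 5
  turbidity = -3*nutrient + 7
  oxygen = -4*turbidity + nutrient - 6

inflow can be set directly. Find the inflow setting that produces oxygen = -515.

inflow = 8

Substituting into the turbidity equation gives turbidity = 12*inflow + 22.
So oxygen = -52*inflow - 99.
Solve -52*inflow - 99 = -515: inflow = (-515 + 99) / -52 = 8.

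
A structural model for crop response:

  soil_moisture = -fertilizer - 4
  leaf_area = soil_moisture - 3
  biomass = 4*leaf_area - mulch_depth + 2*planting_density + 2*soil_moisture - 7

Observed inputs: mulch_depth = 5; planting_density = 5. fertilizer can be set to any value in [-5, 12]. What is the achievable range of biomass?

-110 to -8

Substituting into the leaf_area equation gives leaf_area = -fertilizer - 7.
Substituting into the biomass equation gives biomass = -6*fertilizer - 38.
Linear in fertilizer, so extremes are at the endpoints: fertilizer = -5 gives biomass = -8; fertilizer = 12 gives biomass = -110.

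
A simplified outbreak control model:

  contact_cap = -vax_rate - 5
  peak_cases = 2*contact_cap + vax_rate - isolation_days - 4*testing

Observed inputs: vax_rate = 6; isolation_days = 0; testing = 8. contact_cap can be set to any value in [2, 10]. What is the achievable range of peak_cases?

Intervening on contact_cap fixes its value directly, overriding its dependence on vax_rate.
Substituting into the peak_cases equation gives peak_cases = 2*contact_cap - 26.
Linear in contact_cap, so extremes are at the endpoints: contact_cap = 2 gives peak_cases = -22; contact_cap = 10 gives peak_cases = -6.

-22 to -6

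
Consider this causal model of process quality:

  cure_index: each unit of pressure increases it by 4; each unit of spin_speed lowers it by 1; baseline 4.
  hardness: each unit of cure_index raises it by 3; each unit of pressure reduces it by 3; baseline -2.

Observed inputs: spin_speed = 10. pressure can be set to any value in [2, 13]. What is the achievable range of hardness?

-2 to 97

Substituting into the cure_index equation gives cure_index = 4*pressure - 6.
Substituting into the hardness equation gives hardness = 9*pressure - 20.
Linear in pressure, so extremes are at the endpoints: pressure = 2 gives hardness = -2; pressure = 13 gives hardness = 97.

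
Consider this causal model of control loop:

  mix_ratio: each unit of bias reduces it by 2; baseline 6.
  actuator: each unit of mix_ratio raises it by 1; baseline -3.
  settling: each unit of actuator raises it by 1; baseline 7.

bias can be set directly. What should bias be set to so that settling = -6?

bias = 8

Substituting into the actuator equation gives actuator = -2*bias + 3.
This gives settling = -2*bias + 10.
Solve -2*bias + 10 = -6: bias = (-6 - 10) / -2 = 8.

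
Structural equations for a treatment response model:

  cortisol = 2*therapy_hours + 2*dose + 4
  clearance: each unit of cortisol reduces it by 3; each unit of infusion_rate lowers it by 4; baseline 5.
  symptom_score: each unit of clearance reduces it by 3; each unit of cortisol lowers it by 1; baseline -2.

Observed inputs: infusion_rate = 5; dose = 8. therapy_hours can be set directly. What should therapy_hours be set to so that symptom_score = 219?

Substituting into the cortisol equation gives cortisol = 2*therapy_hours + 20.
clearance becomes -6*therapy_hours - 75.
Substituting into the symptom_score equation gives symptom_score = 16*therapy_hours + 203.
Solve 16*therapy_hours + 203 = 219: therapy_hours = (219 - 203) / 16 = 1.

therapy_hours = 1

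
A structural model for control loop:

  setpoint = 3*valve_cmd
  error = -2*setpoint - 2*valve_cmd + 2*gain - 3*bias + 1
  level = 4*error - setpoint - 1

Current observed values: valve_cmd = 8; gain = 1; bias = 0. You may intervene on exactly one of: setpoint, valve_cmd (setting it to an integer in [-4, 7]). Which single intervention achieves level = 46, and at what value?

Intervening on setpoint: level = -9*setpoint - 53. Reaching 46 requires setpoint = -11, outside [-4, 7].
Intervening on valve_cmd: with other inputs at their observed values, level = -35*valve_cmd + 11. Solving for 46 gives valve_cmd = -1, within [-4, 7].

set valve_cmd = -1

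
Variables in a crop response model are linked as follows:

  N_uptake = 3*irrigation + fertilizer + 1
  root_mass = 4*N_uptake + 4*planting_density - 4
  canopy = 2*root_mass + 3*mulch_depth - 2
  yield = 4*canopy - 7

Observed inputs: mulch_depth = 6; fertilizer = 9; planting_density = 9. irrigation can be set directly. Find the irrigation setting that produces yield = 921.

irrigation = 3

Substituting into the N_uptake equation gives N_uptake = 3*irrigation + 10.
Substituting into the root_mass equation gives root_mass = 12*irrigation + 72.
canopy becomes 24*irrigation + 160.
This gives yield = 96*irrigation + 633.
Solve 96*irrigation + 633 = 921: irrigation = (921 - 633) / 96 = 3.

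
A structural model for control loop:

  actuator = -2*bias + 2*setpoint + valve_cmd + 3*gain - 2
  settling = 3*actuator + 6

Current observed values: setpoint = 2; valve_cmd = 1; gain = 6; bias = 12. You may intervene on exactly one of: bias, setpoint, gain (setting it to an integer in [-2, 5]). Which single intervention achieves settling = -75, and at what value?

Intervening on bias: settling = -6*bias + 69. Reaching -75 requires bias = 24, outside [-2, 5].
Intervening on setpoint: settling = 6*setpoint - 15. Reaching -75 requires setpoint = -10, outside [-2, 5].
Intervening on gain: with other inputs at their observed values, settling = 9*gain - 57. Solving for -75 gives gain = -2, within [-2, 5].

set gain = -2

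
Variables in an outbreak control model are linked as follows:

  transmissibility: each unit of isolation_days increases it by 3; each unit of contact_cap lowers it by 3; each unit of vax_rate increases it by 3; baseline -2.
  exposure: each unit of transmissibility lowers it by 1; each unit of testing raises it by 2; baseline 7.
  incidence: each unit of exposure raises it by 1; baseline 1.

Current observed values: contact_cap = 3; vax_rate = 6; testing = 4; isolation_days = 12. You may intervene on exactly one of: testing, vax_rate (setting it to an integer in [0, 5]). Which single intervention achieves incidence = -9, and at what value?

set vax_rate = 0

Intervening on testing: incidence = 2*testing - 35. Reaching -9 requires testing = 13, outside [0, 5].
Intervening on vax_rate: with other inputs at their observed values, incidence = -3*vax_rate - 9. Solving for -9 gives vax_rate = 0, within [0, 5].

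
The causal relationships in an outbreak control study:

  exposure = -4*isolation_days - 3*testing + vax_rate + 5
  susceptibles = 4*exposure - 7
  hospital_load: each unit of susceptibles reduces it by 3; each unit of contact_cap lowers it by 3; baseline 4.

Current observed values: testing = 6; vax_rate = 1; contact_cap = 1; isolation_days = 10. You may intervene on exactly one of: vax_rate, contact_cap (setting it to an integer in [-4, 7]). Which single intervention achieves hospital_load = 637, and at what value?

set contact_cap = 4

Intervening on vax_rate: hospital_load = -12*vax_rate + 658. Reaching 637 requires vax_rate = 7/4, not an integer.
Intervening on contact_cap: with other inputs at their observed values, hospital_load = -3*contact_cap + 649. Solving for 637 gives contact_cap = 4, within [-4, 7].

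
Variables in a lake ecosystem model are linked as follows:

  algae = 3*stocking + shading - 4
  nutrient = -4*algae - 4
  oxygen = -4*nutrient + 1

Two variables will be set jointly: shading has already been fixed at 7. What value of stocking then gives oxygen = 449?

With shading held at 7:
Substituting into the algae equation gives algae = 3*stocking + 3.
Substituting into the nutrient equation gives nutrient = -12*stocking - 16.
So oxygen = 48*stocking + 65.
Solve 48*stocking + 65 = 449: stocking = (449 - 65) / 48 = 8.

stocking = 8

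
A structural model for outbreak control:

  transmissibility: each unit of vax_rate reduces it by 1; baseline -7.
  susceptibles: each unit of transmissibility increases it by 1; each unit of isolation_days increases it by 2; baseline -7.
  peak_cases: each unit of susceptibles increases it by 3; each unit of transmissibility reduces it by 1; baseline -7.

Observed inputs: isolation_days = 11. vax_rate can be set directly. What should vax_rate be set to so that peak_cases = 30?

vax_rate = -3

Substituting into the susceptibles equation gives susceptibles = -vax_rate + 8.
Substituting into the peak_cases equation gives peak_cases = -2*vax_rate + 24.
Solve -2*vax_rate + 24 = 30: vax_rate = (30 - 24) / -2 = -3.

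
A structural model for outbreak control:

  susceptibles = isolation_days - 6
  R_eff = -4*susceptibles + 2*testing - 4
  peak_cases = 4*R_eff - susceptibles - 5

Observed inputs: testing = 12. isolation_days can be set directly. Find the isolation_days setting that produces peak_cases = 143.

isolation_days = 2

Substituting into the R_eff equation gives R_eff = -4*isolation_days + 44.
Substituting into the peak_cases equation gives peak_cases = -17*isolation_days + 177.
Solve -17*isolation_days + 177 = 143: isolation_days = (143 - 177) / -17 = 2.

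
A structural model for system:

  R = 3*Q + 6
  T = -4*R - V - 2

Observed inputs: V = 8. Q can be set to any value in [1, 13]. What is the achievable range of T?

Substituting into the T equation gives T = -12*Q - 34.
Linear in Q, so extremes are at the endpoints: Q = 1 gives T = -46; Q = 13 gives T = -190.

-190 to -46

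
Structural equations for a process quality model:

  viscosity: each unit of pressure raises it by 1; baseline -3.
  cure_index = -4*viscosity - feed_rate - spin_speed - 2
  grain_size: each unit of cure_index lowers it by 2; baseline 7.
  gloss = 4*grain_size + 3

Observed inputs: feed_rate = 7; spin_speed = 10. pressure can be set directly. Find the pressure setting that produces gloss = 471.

pressure = 12

Substituting into the cure_index equation gives cure_index = -4*pressure - 7.
So grain_size = 8*pressure + 21.
Substituting into the gloss equation gives gloss = 32*pressure + 87.
Solve 32*pressure + 87 = 471: pressure = (471 - 87) / 32 = 12.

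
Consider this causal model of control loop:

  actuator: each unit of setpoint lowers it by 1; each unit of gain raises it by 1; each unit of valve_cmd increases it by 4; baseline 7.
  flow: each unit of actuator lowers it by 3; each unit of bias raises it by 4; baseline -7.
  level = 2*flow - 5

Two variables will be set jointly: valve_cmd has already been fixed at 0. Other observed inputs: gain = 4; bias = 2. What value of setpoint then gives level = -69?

With valve_cmd held at 0:
Substituting into the actuator equation gives actuator = -setpoint + 11.
Substituting into the flow equation gives flow = 3*setpoint - 32.
So level = 6*setpoint - 69.
Solve 6*setpoint - 69 = -69: setpoint = (-69 + 69) / 6 = 0.

setpoint = 0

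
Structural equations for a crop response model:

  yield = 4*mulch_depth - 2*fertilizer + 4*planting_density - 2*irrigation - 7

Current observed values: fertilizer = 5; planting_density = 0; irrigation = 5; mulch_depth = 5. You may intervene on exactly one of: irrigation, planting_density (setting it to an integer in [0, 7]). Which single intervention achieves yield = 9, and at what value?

set planting_density = 4

Intervening on irrigation: yield = -2*irrigation + 3. Reaching 9 requires irrigation = -3, outside [0, 7].
Intervening on planting_density: with other inputs at their observed values, yield = 4*planting_density - 7. Solving for 9 gives planting_density = 4, within [0, 7].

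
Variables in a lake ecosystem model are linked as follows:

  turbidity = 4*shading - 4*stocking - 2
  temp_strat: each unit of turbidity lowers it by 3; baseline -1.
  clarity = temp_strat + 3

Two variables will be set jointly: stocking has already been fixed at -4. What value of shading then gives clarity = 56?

With stocking held at -4:
Substituting into the turbidity equation gives turbidity = 4*shading + 14.
Substituting into the temp_strat equation gives temp_strat = -12*shading - 43.
Substituting into the clarity equation gives clarity = -12*shading - 40.
Solve -12*shading - 40 = 56: shading = (56 + 40) / -12 = -8.

shading = -8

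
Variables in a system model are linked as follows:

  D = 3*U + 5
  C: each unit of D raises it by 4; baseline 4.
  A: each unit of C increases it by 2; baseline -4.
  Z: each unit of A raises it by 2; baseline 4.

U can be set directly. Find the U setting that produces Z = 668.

U = 12

Substituting into the C equation gives C = 12*U + 24.
Substituting into the A equation gives A = 24*U + 44.
Z becomes 48*U + 92.
Solve 48*U + 92 = 668: U = (668 - 92) / 48 = 12.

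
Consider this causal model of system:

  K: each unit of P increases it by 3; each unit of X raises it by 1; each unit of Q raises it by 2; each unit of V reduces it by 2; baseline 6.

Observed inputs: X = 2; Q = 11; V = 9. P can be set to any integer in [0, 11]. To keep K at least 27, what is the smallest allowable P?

P = 5

Substituting into the K equation gives K = 3*P + 12.
Require 3*P + 12 ≥ 27, so P ≥ 5.
The smallest integer in [0, 11] satisfying this is 5.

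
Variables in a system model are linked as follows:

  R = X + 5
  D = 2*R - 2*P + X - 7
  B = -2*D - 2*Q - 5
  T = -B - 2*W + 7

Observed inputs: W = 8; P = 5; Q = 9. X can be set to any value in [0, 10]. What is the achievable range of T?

0 to 60

Substituting into the D equation gives D = 3*X - 7.
This gives B = -6*X - 9.
Substituting into the T equation gives T = 6*X.
Linear in X, so extremes are at the endpoints: X = 0 gives T = 0; X = 10 gives T = 60.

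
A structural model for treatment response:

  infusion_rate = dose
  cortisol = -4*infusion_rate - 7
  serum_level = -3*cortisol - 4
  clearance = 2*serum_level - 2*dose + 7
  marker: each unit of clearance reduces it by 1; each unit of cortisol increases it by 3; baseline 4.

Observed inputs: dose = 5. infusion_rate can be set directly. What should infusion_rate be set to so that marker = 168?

Intervening on infusion_rate fixes its value directly, overriding its dependence on dose.
Substituting into the serum_level equation gives serum_level = 12*infusion_rate + 17.
Substituting into the clearance equation gives clearance = 24*infusion_rate + 31.
So marker = -36*infusion_rate - 48.
Solve -36*infusion_rate - 48 = 168: infusion_rate = (168 + 48) / -36 = -6.

infusion_rate = -6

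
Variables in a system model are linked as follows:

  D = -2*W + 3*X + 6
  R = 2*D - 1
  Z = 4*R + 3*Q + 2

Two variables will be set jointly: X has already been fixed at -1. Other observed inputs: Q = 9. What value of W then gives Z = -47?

W = 6

With X held at -1:
Substituting into the D equation gives D = -2*W + 3.
R becomes -4*W + 5.
Substituting into the Z equation gives Z = -16*W + 49.
Solve -16*W + 49 = -47: W = (-47 - 49) / -16 = 6.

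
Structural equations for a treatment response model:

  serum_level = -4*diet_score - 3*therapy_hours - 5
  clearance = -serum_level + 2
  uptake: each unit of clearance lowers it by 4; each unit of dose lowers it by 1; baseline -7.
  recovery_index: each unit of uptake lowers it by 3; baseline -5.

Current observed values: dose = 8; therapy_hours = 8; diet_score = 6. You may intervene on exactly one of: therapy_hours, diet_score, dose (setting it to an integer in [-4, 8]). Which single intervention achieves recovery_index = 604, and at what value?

set diet_score = 4

Intervening on therapy_hours: recovery_index = 36*therapy_hours + 412. Reaching 604 requires therapy_hours = 16/3, not an integer.
Intervening on diet_score: with other inputs at their observed values, recovery_index = 48*diet_score + 412. Solving for 604 gives diet_score = 4, within [-4, 8].
Intervening on dose: recovery_index = 3*dose + 676. Reaching 604 requires dose = -24, outside [-4, 8].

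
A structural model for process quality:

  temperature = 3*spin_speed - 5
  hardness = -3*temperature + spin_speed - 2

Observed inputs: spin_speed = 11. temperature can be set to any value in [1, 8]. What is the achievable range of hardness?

-15 to 6

Intervening on temperature fixes its value directly, overriding its dependence on spin_speed.
Substituting into the hardness equation gives hardness = -3*temperature + 9.
Linear in temperature, so extremes are at the endpoints: temperature = 1 gives hardness = 6; temperature = 8 gives hardness = -15.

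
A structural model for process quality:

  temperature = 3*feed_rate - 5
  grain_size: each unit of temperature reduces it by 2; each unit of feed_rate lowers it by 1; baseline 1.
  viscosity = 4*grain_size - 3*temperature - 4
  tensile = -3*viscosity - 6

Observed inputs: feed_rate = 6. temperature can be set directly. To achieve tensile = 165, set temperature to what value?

Intervening on temperature fixes its value directly, overriding its dependence on feed_rate.
Substituting into the grain_size equation gives grain_size = -2*temperature - 5.
Substituting into the viscosity equation gives viscosity = -11*temperature - 24.
Substituting into the tensile equation gives tensile = 33*temperature + 66.
Solve 33*temperature + 66 = 165: temperature = (165 - 66) / 33 = 3.

temperature = 3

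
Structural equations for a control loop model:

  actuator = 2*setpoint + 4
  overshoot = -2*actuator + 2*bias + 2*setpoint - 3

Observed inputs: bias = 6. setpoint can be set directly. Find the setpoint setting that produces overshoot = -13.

Substituting into the overshoot equation gives overshoot = -2*setpoint + 1.
Solve -2*setpoint + 1 = -13: setpoint = (-13 - 1) / -2 = 7.

setpoint = 7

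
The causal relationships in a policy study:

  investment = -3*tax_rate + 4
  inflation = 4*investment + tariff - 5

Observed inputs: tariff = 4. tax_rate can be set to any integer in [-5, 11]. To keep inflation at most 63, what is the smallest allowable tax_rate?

tax_rate = -4

Substituting into the inflation equation gives inflation = -12*tax_rate + 15.
Require -12*tax_rate + 15 ≤ 63, so tax_rate ≥ -4.
The smallest integer in [-5, 11] satisfying this is -4.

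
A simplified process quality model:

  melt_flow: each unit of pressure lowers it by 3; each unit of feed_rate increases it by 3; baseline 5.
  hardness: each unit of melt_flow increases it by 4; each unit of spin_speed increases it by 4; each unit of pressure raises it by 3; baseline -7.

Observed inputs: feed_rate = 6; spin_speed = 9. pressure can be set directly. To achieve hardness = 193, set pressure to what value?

pressure = -8

Substituting into the melt_flow equation gives melt_flow = -3*pressure + 23.
Substituting into the hardness equation gives hardness = -9*pressure + 121.
Solve -9*pressure + 121 = 193: pressure = (193 - 121) / -9 = -8.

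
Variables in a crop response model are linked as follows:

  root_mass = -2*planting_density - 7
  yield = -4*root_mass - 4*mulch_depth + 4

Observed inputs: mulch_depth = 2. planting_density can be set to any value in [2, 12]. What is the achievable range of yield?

Substituting into the yield equation gives yield = 8*planting_density + 24.
Linear in planting_density, so extremes are at the endpoints: planting_density = 2 gives yield = 40; planting_density = 12 gives yield = 120.

40 to 120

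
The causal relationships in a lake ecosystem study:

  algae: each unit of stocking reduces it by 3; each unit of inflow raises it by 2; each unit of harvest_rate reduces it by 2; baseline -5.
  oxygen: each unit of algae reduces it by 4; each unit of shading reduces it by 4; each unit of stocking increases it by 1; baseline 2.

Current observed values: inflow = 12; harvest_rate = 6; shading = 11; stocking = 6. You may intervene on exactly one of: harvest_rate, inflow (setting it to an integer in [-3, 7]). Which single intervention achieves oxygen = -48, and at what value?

set harvest_rate = -1

Intervening on harvest_rate: with other inputs at their observed values, oxygen = 8*harvest_rate - 40. Solving for -48 gives harvest_rate = -1, within [-3, 7].
Intervening on inflow: oxygen = -8*inflow + 104. Reaching -48 requires inflow = 19, outside [-3, 7].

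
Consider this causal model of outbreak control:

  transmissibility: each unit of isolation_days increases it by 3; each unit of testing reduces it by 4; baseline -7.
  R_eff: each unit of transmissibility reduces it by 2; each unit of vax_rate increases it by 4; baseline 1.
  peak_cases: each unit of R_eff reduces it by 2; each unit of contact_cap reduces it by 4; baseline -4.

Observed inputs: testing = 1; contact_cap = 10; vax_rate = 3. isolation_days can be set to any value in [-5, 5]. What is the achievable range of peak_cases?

-174 to -54

Substituting into the transmissibility equation gives transmissibility = 3*isolation_days - 11.
So R_eff = -6*isolation_days + 35.
peak_cases becomes 12*isolation_days - 114.
Linear in isolation_days, so extremes are at the endpoints: isolation_days = -5 gives peak_cases = -174; isolation_days = 5 gives peak_cases = -54.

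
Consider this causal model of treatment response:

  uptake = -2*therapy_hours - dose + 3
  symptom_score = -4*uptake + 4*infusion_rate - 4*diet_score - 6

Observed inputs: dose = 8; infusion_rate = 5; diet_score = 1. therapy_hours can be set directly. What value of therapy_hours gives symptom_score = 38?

therapy_hours = 1

Substituting into the uptake equation gives uptake = -2*therapy_hours - 5.
symptom_score becomes 8*therapy_hours + 30.
Solve 8*therapy_hours + 30 = 38: therapy_hours = (38 - 30) / 8 = 1.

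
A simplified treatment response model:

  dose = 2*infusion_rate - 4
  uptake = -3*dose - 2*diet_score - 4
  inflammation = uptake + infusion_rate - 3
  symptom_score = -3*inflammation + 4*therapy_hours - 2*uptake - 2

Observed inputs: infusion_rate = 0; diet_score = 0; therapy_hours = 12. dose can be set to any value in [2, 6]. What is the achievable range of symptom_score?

Intervening on dose fixes its value directly, overriding its dependence on infusion_rate.
Substituting into the uptake equation gives uptake = -3*dose - 4.
This gives inflammation = -3*dose - 7.
This gives symptom_score = 15*dose + 75.
Linear in dose, so extremes are at the endpoints: dose = 2 gives symptom_score = 105; dose = 6 gives symptom_score = 165.

105 to 165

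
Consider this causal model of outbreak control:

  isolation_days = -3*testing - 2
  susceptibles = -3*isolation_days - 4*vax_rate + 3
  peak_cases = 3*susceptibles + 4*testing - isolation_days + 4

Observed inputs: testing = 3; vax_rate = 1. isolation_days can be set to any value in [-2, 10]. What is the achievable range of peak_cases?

-87 to 33

Intervening on isolation_days fixes its value directly, overriding its dependence on testing.
Substituting into the susceptibles equation gives susceptibles = -3*isolation_days - 1.
peak_cases becomes -10*isolation_days + 13.
Linear in isolation_days, so extremes are at the endpoints: isolation_days = -2 gives peak_cases = 33; isolation_days = 10 gives peak_cases = -87.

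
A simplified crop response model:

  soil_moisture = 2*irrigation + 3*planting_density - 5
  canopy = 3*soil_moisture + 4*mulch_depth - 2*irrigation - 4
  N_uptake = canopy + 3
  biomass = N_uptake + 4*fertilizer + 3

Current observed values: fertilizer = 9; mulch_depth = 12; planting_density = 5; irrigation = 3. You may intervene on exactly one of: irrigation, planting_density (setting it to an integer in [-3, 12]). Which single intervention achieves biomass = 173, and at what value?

Intervening on irrigation: biomass = 4*irrigation + 116. Reaching 173 requires irrigation = 57/4, not an integer.
Intervening on planting_density: with other inputs at their observed values, biomass = 9*planting_density + 83. Solving for 173 gives planting_density = 10, within [-3, 12].

set planting_density = 10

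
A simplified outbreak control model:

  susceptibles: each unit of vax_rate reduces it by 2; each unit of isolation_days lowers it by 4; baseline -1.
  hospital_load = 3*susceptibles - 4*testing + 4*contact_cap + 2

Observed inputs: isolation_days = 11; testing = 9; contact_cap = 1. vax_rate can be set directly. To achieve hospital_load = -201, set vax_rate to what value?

vax_rate = 6

Substituting into the susceptibles equation gives susceptibles = -2*vax_rate - 45.
Substituting into the hospital_load equation gives hospital_load = -6*vax_rate - 165.
Solve -6*vax_rate - 165 = -201: vax_rate = (-201 + 165) / -6 = 6.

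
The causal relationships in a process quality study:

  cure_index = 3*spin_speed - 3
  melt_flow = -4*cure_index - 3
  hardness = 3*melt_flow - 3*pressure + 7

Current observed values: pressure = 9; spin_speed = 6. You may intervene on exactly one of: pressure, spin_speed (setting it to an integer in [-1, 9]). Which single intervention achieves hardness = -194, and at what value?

set pressure = 4

Intervening on pressure: with other inputs at their observed values, hardness = -3*pressure - 182. Solving for -194 gives pressure = 4, within [-1, 9].
Intervening on spin_speed: hardness = -36*spin_speed + 7. Reaching -194 requires spin_speed = 67/12, not an integer.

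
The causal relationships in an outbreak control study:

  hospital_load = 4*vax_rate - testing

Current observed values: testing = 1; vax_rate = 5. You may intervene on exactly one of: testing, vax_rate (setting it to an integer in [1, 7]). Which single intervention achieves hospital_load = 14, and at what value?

Intervening on testing: with other inputs at their observed values, hospital_load = -testing + 20. Solving for 14 gives testing = 6, within [1, 7].
Intervening on vax_rate: hospital_load = 4*vax_rate - 1. Reaching 14 requires vax_rate = 15/4, not an integer.

set testing = 6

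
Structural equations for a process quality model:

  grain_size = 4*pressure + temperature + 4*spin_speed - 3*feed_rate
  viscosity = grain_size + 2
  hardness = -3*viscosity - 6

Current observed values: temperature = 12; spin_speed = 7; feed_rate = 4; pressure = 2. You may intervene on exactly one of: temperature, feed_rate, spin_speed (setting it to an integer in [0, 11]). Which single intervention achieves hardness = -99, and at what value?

Intervening on temperature: with other inputs at their observed values, hardness = -3*temperature - 84. Solving for -99 gives temperature = 5, within [0, 11].
Intervening on feed_rate: hardness = 9*feed_rate - 156. Reaching -99 requires feed_rate = 19/3, not an integer.
Intervening on spin_speed: hardness = -12*spin_speed - 36. Reaching -99 requires spin_speed = 21/4, not an integer.

set temperature = 5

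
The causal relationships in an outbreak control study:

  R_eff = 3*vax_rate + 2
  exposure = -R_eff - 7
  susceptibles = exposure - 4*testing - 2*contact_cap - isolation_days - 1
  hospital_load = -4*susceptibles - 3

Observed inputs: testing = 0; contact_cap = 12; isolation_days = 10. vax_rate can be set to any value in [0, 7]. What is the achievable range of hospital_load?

173 to 257

Substituting into the exposure equation gives exposure = -3*vax_rate - 9.
Substituting into the susceptibles equation gives susceptibles = -3*vax_rate - 44.
hospital_load becomes 12*vax_rate + 173.
Linear in vax_rate, so extremes are at the endpoints: vax_rate = 0 gives hospital_load = 173; vax_rate = 7 gives hospital_load = 257.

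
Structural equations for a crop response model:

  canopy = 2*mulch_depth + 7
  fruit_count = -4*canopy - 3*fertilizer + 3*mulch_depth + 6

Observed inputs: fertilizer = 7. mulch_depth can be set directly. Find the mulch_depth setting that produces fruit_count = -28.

Substituting into the fruit_count equation gives fruit_count = -5*mulch_depth - 43.
Solve -5*mulch_depth - 43 = -28: mulch_depth = (-28 + 43) / -5 = -3.

mulch_depth = -3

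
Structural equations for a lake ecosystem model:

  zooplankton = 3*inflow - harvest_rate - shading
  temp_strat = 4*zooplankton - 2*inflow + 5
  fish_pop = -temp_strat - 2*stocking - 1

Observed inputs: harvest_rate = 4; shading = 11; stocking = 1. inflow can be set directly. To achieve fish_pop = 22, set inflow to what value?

Substituting into the zooplankton equation gives zooplankton = 3*inflow - 15.
This gives temp_strat = 10*inflow - 55.
Substituting into the fish_pop equation gives fish_pop = -10*inflow + 52.
Solve -10*inflow + 52 = 22: inflow = (22 - 52) / -10 = 3.

inflow = 3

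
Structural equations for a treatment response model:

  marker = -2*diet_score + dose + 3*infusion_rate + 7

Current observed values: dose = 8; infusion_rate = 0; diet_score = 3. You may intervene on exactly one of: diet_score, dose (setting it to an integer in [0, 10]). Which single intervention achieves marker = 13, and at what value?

Intervening on diet_score: with other inputs at their observed values, marker = -2*diet_score + 15. Solving for 13 gives diet_score = 1, within [0, 10].
Intervening on dose: marker = dose + 1. Reaching 13 requires dose = 12, outside [0, 10].

set diet_score = 1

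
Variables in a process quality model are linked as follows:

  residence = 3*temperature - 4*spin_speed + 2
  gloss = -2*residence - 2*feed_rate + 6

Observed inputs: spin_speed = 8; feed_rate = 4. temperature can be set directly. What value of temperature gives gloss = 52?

Substituting into the residence equation gives residence = 3*temperature - 30.
So gloss = -6*temperature + 58.
Solve -6*temperature + 58 = 52: temperature = (52 - 58) / -6 = 1.

temperature = 1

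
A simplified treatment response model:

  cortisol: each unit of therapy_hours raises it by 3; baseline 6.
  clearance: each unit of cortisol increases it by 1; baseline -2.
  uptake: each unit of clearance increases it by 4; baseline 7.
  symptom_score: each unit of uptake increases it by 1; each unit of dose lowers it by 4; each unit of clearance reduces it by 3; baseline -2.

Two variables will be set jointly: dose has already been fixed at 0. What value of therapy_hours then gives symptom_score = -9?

With dose held at 0:
Substituting into the clearance equation gives clearance = 3*therapy_hours + 4.
So uptake = 12*therapy_hours + 23.
Substituting into the symptom_score equation gives symptom_score = 3*therapy_hours + 9.
Solve 3*therapy_hours + 9 = -9: therapy_hours = (-9 - 9) / 3 = -6.

therapy_hours = -6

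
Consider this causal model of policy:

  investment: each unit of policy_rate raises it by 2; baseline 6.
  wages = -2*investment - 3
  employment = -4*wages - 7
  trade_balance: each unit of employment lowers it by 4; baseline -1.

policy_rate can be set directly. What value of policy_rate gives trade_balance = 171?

policy_rate = -6

Substituting into the wages equation gives wages = -4*policy_rate - 15.
This gives employment = 16*policy_rate + 53.
Substituting into the trade_balance equation gives trade_balance = -64*policy_rate - 213.
Solve -64*policy_rate - 213 = 171: policy_rate = (171 + 213) / -64 = -6.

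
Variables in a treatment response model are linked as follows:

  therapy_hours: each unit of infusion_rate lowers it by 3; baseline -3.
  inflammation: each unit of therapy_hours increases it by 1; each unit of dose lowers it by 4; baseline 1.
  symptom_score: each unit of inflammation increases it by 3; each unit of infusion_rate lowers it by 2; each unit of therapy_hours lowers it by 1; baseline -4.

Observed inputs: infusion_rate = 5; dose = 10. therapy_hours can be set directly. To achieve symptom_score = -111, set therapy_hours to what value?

Intervening on therapy_hours fixes its value directly, overriding its dependence on infusion_rate.
Substituting into the inflammation equation gives inflammation = therapy_hours - 39.
Substituting into the symptom_score equation gives symptom_score = 2*therapy_hours - 131.
Solve 2*therapy_hours - 131 = -111: therapy_hours = (-111 + 131) / 2 = 10.

therapy_hours = 10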